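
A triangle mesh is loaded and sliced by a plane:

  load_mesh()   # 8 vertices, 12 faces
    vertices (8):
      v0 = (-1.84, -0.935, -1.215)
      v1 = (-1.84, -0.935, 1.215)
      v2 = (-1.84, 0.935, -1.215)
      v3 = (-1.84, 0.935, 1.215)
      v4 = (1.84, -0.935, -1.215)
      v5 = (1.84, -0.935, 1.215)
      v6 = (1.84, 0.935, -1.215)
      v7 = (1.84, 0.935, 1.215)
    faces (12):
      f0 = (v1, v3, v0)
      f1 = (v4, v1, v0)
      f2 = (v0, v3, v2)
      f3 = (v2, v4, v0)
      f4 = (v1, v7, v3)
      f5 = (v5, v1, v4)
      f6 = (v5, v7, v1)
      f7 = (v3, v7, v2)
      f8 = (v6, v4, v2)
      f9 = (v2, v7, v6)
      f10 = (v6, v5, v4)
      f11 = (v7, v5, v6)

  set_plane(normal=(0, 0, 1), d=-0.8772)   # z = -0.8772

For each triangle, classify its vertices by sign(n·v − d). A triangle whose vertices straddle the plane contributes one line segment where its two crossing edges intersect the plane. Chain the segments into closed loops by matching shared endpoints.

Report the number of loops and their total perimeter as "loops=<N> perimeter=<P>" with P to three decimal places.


loops=1 perimeter=11.100

Straddling triangles (8 of 12):
  (v1,v3,v0) [++-] → (-1.84, -0.675047, -0.8772)–(-1.84, -0.935, -0.8772)  len=0.2600
  (v4,v1,v0) [-+-] → (1.32843, -0.935, -0.8772)–(-1.84, -0.935, -0.8772)  len=3.1684
  (v0,v3,v2) [-+-] → (-1.84, -0.675047, -0.8772)–(-1.84, 0.935, -0.8772)  len=1.6100
  (v5,v1,v4) [++-] → (1.32843, -0.935, -0.8772)–(1.84, -0.935, -0.8772)  len=0.5116
  (v3,v7,v2) [++-] → (-1.32843, 0.935, -0.8772)–(-1.84, 0.935, -0.8772)  len=0.5116
  (v2,v7,v6) [-+-] → (-1.32843, 0.935, -0.8772)–(1.84, 0.935, -0.8772)  len=3.1684
  (v6,v5,v4) [-+-] → (1.84, 0.675047, -0.8772)–(1.84, -0.935, -0.8772)  len=1.6100
  (v7,v5,v6) [++-] → (1.84, 0.675047, -0.8772)–(1.84, 0.935, -0.8772)  len=0.2600

Chained into 1 loop(s):
  loop 1: 8 segments, perimeter = 11.1000
Total perimeter = 11.100


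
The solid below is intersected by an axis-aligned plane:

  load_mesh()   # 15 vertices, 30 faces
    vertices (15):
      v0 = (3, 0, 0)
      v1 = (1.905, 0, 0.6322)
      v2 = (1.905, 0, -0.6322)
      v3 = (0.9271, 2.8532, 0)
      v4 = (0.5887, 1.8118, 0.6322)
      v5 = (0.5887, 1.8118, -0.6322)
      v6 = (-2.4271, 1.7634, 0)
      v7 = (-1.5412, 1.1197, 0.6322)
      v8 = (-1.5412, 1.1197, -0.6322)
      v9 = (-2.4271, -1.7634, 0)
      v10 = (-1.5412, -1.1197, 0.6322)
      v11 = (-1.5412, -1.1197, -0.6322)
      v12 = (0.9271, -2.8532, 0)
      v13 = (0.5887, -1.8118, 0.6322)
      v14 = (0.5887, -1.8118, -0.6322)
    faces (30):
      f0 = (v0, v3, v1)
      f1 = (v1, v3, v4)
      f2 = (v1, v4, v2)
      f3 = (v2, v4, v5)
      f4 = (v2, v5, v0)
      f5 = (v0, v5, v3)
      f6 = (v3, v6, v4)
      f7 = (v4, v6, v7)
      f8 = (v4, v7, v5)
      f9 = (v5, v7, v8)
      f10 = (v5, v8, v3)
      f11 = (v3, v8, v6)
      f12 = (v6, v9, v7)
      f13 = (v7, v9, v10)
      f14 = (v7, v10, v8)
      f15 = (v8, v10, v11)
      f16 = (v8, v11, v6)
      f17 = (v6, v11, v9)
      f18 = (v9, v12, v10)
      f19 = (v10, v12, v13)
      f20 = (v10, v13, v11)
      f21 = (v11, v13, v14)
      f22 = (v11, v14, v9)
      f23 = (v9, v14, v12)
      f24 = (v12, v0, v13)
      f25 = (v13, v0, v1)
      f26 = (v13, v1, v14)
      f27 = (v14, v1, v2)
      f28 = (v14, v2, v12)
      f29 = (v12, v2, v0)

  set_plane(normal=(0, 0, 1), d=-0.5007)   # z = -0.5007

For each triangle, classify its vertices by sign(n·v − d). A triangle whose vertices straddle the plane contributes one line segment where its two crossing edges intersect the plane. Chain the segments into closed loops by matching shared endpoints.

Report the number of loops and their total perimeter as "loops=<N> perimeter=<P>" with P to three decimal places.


Straddling triangles (20 of 30):
  (v1,v4,v2) [++-] → (1.7681, 0.188431, -0.5007)–(1.905, 0, -0.5007)  len=0.2329
  (v2,v4,v5) [-+-] → (1.7681, 0.188431, -0.5007)–(0.5887, 1.8118, -0.5007)  len=2.0066
  (v2,v5,v0) [--+] → (1.09026, 1.43494, -0.5007)–(2.13276, 0, -0.5007)  len=1.7737
  (v0,v5,v3) [+-+] → (1.09026, 1.43494, -0.5007)–(0.659088, 2.02842, -0.5007)  len=0.7336
  (v4,v7,v5) [++-] → (0.367186, 1.73982, -0.5007)–(0.5887, 1.8118, -0.5007)  len=0.2329
  (v5,v7,v8) [-+-] → (0.367186, 1.73982, -0.5007)–(-1.5412, 1.1197, -0.5007)  len=2.0066
  (v5,v8,v3) [--+] → (-1.02778, 1.48027, -0.5007)–(0.659088, 2.02842, -0.5007)  len=1.7737
  (v3,v8,v6) [+-+] → (-1.02778, 1.48027, -0.5007)–(-1.72547, 1.25359, -0.5007)  len=0.7336
  (v7,v10,v8) [++-] → (-1.5412, 0.886798, -0.5007)–(-1.5412, 1.1197, -0.5007)  len=0.2329
  (v8,v10,v11) [-+-] → (-1.5412, 0.886798, -0.5007)–(-1.5412, -1.1197, -0.5007)  len=2.0065
  (v8,v11,v6) [--+] → (-1.72547, -0.520004, -0.5007)–(-1.72547, 1.25359, -0.5007)  len=1.7736
  (v6,v11,v9) [+-+] → (-1.72547, -0.520004, -0.5007)–(-1.72547, -1.25359, -0.5007)  len=0.7336
  (v10,v13,v11) [++-] → (-1.31969, -1.19168, -0.5007)–(-1.5412, -1.1197, -0.5007)  len=0.2329
  (v11,v13,v14) [-+-] → (-1.31969, -1.19168, -0.5007)–(0.5887, -1.8118, -0.5007)  len=2.0066
  (v11,v14,v9) [--+] → (-0.0385978, -1.80173, -0.5007)–(-1.72547, -1.25359, -0.5007)  len=1.7737
  (v9,v14,v12) [+-+] → (-0.0385978, -1.80173, -0.5007)–(0.659088, -2.02842, -0.5007)  len=0.7336
  (v13,v1,v14) [++-] → (0.725598, -1.62337, -0.5007)–(0.5887, -1.8118, -0.5007)  len=0.2329
  (v14,v1,v2) [-+-] → (0.725598, -1.62337, -0.5007)–(1.905, 0, -0.5007)  len=2.0066
  (v14,v2,v12) [--+] → (1.70159, -0.593476, -0.5007)–(0.659088, -2.02842, -0.5007)  len=1.7737
  (v12,v2,v0) [+-+] → (1.70159, -0.593476, -0.5007)–(2.13276, 0, -0.5007)  len=0.7336

Chained into 2 loop(s):
  loop 1: 10 segments, perimeter = 11.1974
  loop 2: 10 segments, perimeter = 12.5362
Total perimeter = 23.734

loops=2 perimeter=23.734


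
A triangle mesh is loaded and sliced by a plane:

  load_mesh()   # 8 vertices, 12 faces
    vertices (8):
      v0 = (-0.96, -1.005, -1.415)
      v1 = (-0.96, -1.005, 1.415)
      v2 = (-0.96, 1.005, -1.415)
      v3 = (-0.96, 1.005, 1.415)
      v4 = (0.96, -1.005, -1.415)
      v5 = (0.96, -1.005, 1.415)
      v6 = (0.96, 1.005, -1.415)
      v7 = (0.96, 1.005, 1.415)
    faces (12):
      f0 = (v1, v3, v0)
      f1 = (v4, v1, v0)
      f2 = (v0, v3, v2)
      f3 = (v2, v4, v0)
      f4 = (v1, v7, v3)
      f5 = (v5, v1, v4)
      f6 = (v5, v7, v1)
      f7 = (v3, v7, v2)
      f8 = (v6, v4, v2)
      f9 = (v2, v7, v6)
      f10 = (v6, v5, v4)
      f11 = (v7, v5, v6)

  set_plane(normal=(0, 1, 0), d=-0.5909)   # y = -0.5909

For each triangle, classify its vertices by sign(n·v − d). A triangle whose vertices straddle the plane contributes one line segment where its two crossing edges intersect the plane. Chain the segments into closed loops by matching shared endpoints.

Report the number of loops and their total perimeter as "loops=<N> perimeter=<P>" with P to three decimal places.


Straddling triangles (8 of 12):
  (v1,v3,v0) [-+-] → (-0.96, -0.5909, 1.415)–(-0.96, -0.5909, -0.831964)  len=2.2470
  (v0,v3,v2) [-++] → (-0.96, -0.5909, -0.831964)–(-0.96, -0.5909, -1.415)  len=0.5830
  (v2,v4,v0) [+--] → (0.564442, -0.5909, -1.415)–(-0.96, -0.5909, -1.415)  len=1.5244
  (v1,v7,v3) [-++] → (-0.564442, -0.5909, 1.415)–(-0.96, -0.5909, 1.415)  len=0.3956
  (v5,v7,v1) [-+-] → (0.96, -0.5909, 1.415)–(-0.564442, -0.5909, 1.415)  len=1.5244
  (v6,v4,v2) [+-+] → (0.96, -0.5909, -1.415)–(0.564442, -0.5909, -1.415)  len=0.3956
  (v6,v5,v4) [+--] → (0.96, -0.5909, 0.831964)–(0.96, -0.5909, -1.415)  len=2.2470
  (v7,v5,v6) [+-+] → (0.96, -0.5909, 1.415)–(0.96, -0.5909, 0.831964)  len=0.5830

Chained into 1 loop(s):
  loop 1: 8 segments, perimeter = 9.5000
Total perimeter = 9.500

loops=1 perimeter=9.500


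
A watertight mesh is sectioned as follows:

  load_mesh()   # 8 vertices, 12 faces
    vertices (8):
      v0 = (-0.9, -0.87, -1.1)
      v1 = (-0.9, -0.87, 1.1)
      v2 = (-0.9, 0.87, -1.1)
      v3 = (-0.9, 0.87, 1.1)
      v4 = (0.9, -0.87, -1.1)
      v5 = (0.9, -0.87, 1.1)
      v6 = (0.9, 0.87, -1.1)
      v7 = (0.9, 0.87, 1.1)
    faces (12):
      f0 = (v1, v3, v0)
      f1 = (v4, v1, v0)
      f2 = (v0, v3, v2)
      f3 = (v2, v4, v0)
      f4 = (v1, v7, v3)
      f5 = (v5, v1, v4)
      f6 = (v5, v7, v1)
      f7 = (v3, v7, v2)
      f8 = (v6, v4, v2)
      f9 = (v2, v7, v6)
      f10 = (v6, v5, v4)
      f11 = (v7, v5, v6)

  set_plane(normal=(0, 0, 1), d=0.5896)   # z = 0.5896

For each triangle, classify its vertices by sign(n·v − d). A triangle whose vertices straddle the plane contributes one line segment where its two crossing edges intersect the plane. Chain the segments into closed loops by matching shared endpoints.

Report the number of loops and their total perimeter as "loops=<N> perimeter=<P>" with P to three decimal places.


loops=1 perimeter=7.080

Straddling triangles (8 of 12):
  (v1,v3,v0) [++-] → (-0.9, 0.46632, 0.5896)–(-0.9, -0.87, 0.5896)  len=1.3363
  (v4,v1,v0) [-+-] → (-0.4824, -0.87, 0.5896)–(-0.9, -0.87, 0.5896)  len=0.4176
  (v0,v3,v2) [-+-] → (-0.9, 0.46632, 0.5896)–(-0.9, 0.87, 0.5896)  len=0.4037
  (v5,v1,v4) [++-] → (-0.4824, -0.87, 0.5896)–(0.9, -0.87, 0.5896)  len=1.3824
  (v3,v7,v2) [++-] → (0.4824, 0.87, 0.5896)–(-0.9, 0.87, 0.5896)  len=1.3824
  (v2,v7,v6) [-+-] → (0.4824, 0.87, 0.5896)–(0.9, 0.87, 0.5896)  len=0.4176
  (v6,v5,v4) [-+-] → (0.9, -0.46632, 0.5896)–(0.9, -0.87, 0.5896)  len=0.4037
  (v7,v5,v6) [++-] → (0.9, -0.46632, 0.5896)–(0.9, 0.87, 0.5896)  len=1.3363

Chained into 1 loop(s):
  loop 1: 8 segments, perimeter = 7.0800
Total perimeter = 7.080


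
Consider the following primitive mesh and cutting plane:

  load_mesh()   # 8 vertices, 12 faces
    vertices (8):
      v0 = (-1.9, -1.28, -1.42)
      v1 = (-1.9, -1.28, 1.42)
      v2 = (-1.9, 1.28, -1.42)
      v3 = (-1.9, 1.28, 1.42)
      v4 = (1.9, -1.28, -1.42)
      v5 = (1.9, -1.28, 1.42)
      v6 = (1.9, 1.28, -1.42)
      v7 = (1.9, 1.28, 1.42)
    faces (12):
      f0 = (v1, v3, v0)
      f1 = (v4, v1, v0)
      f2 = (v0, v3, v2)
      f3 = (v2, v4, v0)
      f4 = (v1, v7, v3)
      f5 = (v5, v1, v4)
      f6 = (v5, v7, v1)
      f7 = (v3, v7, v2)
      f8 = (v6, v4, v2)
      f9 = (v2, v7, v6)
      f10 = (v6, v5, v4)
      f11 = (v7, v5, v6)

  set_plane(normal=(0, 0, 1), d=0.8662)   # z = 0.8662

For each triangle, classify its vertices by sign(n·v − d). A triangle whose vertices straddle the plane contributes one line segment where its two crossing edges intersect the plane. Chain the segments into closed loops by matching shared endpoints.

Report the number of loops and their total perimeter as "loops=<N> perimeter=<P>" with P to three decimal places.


Straddling triangles (8 of 12):
  (v1,v3,v0) [++-] → (-1.9, 0.7808, 0.8662)–(-1.9, -1.28, 0.8662)  len=2.0608
  (v4,v1,v0) [-+-] → (-1.159, -1.28, 0.8662)–(-1.9, -1.28, 0.8662)  len=0.7410
  (v0,v3,v2) [-+-] → (-1.9, 0.7808, 0.8662)–(-1.9, 1.28, 0.8662)  len=0.4992
  (v5,v1,v4) [++-] → (-1.159, -1.28, 0.8662)–(1.9, -1.28, 0.8662)  len=3.0590
  (v3,v7,v2) [++-] → (1.159, 1.28, 0.8662)–(-1.9, 1.28, 0.8662)  len=3.0590
  (v2,v7,v6) [-+-] → (1.159, 1.28, 0.8662)–(1.9, 1.28, 0.8662)  len=0.7410
  (v6,v5,v4) [-+-] → (1.9, -0.7808, 0.8662)–(1.9, -1.28, 0.8662)  len=0.4992
  (v7,v5,v6) [++-] → (1.9, -0.7808, 0.8662)–(1.9, 1.28, 0.8662)  len=2.0608

Chained into 1 loop(s):
  loop 1: 8 segments, perimeter = 12.7200
Total perimeter = 12.720

loops=1 perimeter=12.720


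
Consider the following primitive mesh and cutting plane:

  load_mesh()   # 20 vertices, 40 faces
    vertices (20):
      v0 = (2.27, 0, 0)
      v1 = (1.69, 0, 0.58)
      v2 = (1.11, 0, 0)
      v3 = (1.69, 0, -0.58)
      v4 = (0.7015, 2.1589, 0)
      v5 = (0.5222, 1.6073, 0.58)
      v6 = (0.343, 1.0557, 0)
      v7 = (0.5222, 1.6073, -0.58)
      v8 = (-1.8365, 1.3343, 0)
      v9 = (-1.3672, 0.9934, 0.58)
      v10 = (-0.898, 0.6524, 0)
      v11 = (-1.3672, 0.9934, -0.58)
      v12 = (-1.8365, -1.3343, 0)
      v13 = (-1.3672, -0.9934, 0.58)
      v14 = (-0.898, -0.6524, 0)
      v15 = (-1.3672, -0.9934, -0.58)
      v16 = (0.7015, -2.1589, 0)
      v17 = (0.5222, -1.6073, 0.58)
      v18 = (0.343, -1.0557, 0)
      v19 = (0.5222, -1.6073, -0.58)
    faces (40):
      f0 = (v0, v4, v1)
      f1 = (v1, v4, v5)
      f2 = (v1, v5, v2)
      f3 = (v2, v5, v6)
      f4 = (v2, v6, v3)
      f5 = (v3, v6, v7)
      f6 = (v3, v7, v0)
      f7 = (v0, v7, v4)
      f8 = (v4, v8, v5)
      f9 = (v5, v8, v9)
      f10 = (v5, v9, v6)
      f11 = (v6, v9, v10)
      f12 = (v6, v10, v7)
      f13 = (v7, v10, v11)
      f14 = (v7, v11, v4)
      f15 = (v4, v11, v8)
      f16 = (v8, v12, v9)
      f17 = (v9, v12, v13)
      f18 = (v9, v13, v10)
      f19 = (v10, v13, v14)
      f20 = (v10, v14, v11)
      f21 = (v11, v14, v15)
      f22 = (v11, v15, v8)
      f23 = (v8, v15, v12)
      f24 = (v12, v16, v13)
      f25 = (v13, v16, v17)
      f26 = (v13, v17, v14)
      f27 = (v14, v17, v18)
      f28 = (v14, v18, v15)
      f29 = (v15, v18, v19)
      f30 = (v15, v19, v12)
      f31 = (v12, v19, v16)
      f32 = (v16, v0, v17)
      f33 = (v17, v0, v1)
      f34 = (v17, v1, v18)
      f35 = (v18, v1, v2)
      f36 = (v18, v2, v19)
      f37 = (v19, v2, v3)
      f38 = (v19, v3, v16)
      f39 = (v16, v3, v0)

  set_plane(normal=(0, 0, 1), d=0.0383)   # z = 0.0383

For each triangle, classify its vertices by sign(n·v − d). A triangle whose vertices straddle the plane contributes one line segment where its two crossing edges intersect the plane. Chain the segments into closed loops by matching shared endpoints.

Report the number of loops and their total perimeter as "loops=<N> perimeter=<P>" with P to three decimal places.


loops=2 perimeter=19.867

Straddling triangles (20 of 40):
  (v0,v4,v1) [--+] → (0.766775, 2.01634, 0.0383)–(2.2317, 0, 0.0383)  len=2.4923
  (v1,v4,v5) [+-+] → (0.766775, 2.01634, 0.0383)–(0.68966, 2.12248, 0.0383)  len=0.1312
  (v1,v5,v2) [++-] → (1.07118, 0.106137, 0.0383)–(1.1483, 0, 0.0383)  len=0.1312
  (v2,v5,v6) [-+-] → (1.07118, 0.106137, 0.0383)–(0.354833, 1.09212, 0.0383)  len=1.2187
  (v4,v8,v5) [--+] → (-1.68074, 1.35233, 0.0383)–(0.68966, 2.12248, 0.0383)  len=2.4924
  (v5,v8,v9) [+-+] → (-1.68074, 1.35233, 0.0383)–(-1.80551, 1.31179, 0.0383)  len=0.1312
  (v5,v9,v6) [++-] → (0.230068, 1.05159, 0.0383)–(0.354833, 1.09212, 0.0383)  len=0.1312
  (v6,v9,v10) [-+-] → (0.230068, 1.05159, 0.0383)–(-0.928983, 0.674918, 0.0383)  len=1.2187
  (v8,v12,v9) [--+] → (-1.80551, -1.18059, 0.0383)–(-1.80551, 1.31179, 0.0383)  len=2.4924
  (v9,v12,v13) [+-+] → (-1.80551, -1.18059, 0.0383)–(-1.80551, -1.31179, 0.0383)  len=0.1312
  (v9,v13,v10) [++-] → (-0.928983, 0.54372, 0.0383)–(-0.928983, 0.674918, 0.0383)  len=0.1312
  (v10,v13,v14) [-+-] → (-0.928983, 0.54372, 0.0383)–(-0.928983, -0.674918, 0.0383)  len=1.2186
  (v12,v16,v13) [--+] → (0.564894, -2.08194, 0.0383)–(-1.80551, -1.31179, 0.0383)  len=2.4924
  (v13,v16,v17) [+-+] → (0.564894, -2.08194, 0.0383)–(0.68966, -2.12248, 0.0383)  len=0.1312
  (v13,v17,v14) [++-] → (-0.804218, -0.715456, 0.0383)–(-0.928983, -0.674918, 0.0383)  len=0.1312
  (v14,v17,v18) [-+-] → (-0.804218, -0.715456, 0.0383)–(0.354833, -1.09212, 0.0383)  len=1.2187
  (v16,v0,v17) [--+] → (2.15458, -0.106137, 0.0383)–(0.68966, -2.12248, 0.0383)  len=2.4923
  (v17,v0,v1) [+-+] → (2.15458, -0.106137, 0.0383)–(2.2317, 0, 0.0383)  len=0.1312
  (v17,v1,v18) [++-] → (0.431948, -0.985987, 0.0383)–(0.354833, -1.09212, 0.0383)  len=0.1312
  (v18,v1,v2) [-+-] → (0.431948, -0.985987, 0.0383)–(1.1483, 0, 0.0383)  len=1.2187

Chained into 2 loop(s):
  loop 1: 10 segments, perimeter = 13.1177
  loop 2: 10 segments, perimeter = 6.7495
Total perimeter = 19.867


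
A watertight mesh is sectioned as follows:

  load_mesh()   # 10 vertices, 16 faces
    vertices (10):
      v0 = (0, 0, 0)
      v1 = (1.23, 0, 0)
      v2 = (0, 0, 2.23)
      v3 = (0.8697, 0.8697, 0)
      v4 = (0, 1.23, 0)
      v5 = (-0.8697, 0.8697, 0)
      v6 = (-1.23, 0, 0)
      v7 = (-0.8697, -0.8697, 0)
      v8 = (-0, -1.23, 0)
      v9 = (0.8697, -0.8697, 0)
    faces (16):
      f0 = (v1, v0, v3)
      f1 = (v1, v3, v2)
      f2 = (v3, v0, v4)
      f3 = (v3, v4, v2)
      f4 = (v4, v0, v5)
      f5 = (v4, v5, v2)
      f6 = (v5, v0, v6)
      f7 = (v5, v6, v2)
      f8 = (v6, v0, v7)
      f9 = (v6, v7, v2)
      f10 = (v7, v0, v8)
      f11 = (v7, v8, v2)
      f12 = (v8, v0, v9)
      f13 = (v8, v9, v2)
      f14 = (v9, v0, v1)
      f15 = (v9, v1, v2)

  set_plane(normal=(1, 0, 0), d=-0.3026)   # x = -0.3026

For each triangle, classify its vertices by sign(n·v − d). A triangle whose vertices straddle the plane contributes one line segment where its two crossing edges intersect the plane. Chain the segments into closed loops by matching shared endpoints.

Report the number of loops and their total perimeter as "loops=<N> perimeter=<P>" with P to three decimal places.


loops=1 perimeter=6.287

Straddling triangles (8 of 16):
  (v4,v0,v5) [++-] → (-0.3026, 0.3026, 0)–(-0.3026, 1.10464, 0)  len=0.8020
  (v4,v5,v2) [+-+] → (-0.3026, 1.10464, 0)–(-0.3026, 0.3026, 1.4541)  len=1.6606
  (v5,v0,v6) [-+-] → (-0.3026, 0.3026, 0)–(-0.3026, 0, 0)  len=0.3026
  (v5,v6,v2) [--+] → (-0.3026, 0, 1.68138)–(-0.3026, 0.3026, 1.4541)  len=0.3784
  (v6,v0,v7) [-+-] → (-0.3026, 0, 0)–(-0.3026, -0.3026, 0)  len=0.3026
  (v6,v7,v2) [--+] → (-0.3026, -0.3026, 1.4541)–(-0.3026, 0, 1.68138)  len=0.3784
  (v7,v0,v8) [-++] → (-0.3026, -0.3026, 0)–(-0.3026, -1.10464, 0)  len=0.8020
  (v7,v8,v2) [-++] → (-0.3026, -1.10464, 0)–(-0.3026, -0.3026, 1.4541)  len=1.6606

Chained into 1 loop(s):
  loop 1: 8 segments, perimeter = 6.2874
Total perimeter = 6.287


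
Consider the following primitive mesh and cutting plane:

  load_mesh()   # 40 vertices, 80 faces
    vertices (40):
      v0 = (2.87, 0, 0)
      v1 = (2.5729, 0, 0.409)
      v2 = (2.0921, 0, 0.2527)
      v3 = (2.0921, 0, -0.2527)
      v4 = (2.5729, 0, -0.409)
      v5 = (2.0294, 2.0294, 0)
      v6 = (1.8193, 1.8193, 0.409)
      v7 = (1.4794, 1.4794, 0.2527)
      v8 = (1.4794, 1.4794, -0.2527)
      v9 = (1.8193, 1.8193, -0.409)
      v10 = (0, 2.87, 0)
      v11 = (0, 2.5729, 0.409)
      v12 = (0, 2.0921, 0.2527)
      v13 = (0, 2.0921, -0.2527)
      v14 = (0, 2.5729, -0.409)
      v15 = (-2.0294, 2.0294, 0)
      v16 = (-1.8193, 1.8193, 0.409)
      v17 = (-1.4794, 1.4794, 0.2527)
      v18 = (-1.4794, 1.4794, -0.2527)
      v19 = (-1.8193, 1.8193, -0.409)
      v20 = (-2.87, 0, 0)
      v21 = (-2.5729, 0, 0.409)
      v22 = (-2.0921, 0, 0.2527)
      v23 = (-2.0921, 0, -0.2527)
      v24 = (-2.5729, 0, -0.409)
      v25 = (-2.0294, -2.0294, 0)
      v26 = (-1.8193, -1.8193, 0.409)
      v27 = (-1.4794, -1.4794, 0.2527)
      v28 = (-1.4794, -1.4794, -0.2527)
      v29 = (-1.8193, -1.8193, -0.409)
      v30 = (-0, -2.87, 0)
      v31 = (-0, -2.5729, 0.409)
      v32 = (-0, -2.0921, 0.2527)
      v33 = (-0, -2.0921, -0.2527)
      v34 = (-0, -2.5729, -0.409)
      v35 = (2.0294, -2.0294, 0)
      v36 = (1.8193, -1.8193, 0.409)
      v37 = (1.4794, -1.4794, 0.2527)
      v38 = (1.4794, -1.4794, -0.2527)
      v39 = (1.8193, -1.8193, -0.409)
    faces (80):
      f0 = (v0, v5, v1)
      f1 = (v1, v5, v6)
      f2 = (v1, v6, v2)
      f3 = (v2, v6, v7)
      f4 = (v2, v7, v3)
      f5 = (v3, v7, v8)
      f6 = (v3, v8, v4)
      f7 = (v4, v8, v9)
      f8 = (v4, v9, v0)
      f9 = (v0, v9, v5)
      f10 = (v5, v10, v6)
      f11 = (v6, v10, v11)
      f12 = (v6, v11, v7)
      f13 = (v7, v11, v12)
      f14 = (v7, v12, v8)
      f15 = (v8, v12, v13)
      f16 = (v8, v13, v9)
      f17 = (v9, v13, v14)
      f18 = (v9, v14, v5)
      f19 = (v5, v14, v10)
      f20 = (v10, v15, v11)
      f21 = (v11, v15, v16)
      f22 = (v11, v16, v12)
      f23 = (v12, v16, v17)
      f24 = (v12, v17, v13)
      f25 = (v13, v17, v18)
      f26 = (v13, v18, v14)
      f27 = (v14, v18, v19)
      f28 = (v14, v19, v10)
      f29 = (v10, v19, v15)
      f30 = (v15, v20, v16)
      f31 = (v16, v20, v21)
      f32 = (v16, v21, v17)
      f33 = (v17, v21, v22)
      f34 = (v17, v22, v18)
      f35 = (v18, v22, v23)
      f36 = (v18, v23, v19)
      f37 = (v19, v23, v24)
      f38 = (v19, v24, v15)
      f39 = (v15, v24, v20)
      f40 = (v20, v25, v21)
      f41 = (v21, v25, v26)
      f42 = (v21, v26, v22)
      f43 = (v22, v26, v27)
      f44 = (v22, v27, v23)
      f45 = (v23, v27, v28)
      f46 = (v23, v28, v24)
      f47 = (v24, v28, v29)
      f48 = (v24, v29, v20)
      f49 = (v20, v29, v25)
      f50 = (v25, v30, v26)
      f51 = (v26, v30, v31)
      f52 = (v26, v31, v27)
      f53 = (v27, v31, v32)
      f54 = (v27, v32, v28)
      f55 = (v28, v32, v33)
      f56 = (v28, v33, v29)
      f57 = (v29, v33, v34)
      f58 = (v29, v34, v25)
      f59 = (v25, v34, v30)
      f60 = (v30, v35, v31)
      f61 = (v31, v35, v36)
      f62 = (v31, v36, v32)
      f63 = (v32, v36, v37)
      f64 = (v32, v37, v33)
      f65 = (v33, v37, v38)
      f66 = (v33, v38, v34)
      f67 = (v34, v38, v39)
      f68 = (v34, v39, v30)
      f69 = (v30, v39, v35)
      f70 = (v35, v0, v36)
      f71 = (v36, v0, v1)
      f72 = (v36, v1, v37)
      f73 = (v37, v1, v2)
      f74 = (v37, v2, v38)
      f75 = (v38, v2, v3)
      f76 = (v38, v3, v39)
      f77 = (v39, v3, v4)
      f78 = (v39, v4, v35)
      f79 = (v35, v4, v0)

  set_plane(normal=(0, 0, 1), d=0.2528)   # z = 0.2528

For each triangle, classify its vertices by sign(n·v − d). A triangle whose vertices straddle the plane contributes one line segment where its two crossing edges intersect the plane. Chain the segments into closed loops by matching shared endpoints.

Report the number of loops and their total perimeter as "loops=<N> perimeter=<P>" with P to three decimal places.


Straddling triangles (32 of 80):
  (v0,v5,v1) [--+] → (2.36533, 0.775042, 0.2528)–(2.68636, 0, 0.2528)  len=0.8389
  (v1,v5,v6) [+-+] → (2.36533, 0.775042, 0.2528)–(1.89954, 1.89954, 0.2528)  len=1.2172
  (v1,v6,v2) [++-] → (2.09193, 0.00116398, 0.2528)–(2.09241, 0, 0.2528)  len=0.0013
  (v2,v6,v7) [-+-] → (2.09193, 0.00116398, 0.2528)–(1.47962, 1.47962, 0.2528)  len=1.6002
  (v5,v10,v6) [--+] → (1.1245, 2.22057, 0.2528)–(1.89954, 1.89954, 0.2528)  len=0.8389
  (v6,v10,v11) [+-+] → (1.1245, 2.22057, 0.2528)–(0, 2.68636, 0.2528)  len=1.2172
  (v6,v11,v7) [++-] → (1.47845, 1.4801, 0.2528)–(1.47962, 1.47962, 0.2528)  len=0.0013
  (v7,v11,v12) [-+-] → (1.47845, 1.4801, 0.2528)–(0, 2.09241, 0.2528)  len=1.6002
  (v10,v15,v11) [--+] → (-0.775042, 2.36533, 0.2528)–(0, 2.68636, 0.2528)  len=0.8389
  (v11,v15,v16) [+-+] → (-0.775042, 2.36533, 0.2528)–(-1.89954, 1.89954, 0.2528)  len=1.2172
  (v11,v16,v12) [++-] → (-0.00116398, 2.09193, 0.2528)–(0, 2.09241, 0.2528)  len=0.0013
  (v12,v16,v17) [-+-] → (-0.00116398, 2.09193, 0.2528)–(-1.47962, 1.47962, 0.2528)  len=1.6002
  (v15,v20,v16) [--+] → (-2.22057, 1.1245, 0.2528)–(-1.89954, 1.89954, 0.2528)  len=0.8389
  (v16,v20,v21) [+-+] → (-2.22057, 1.1245, 0.2528)–(-2.68636, 0, 0.2528)  len=1.2172
  (v16,v21,v17) [++-] → (-1.4801, 1.47845, 0.2528)–(-1.47962, 1.47962, 0.2528)  len=0.0013
  (v17,v21,v22) [-+-] → (-1.4801, 1.47845, 0.2528)–(-2.09241, 0, 0.2528)  len=1.6002
  (v20,v25,v21) [--+] → (-2.36533, -0.775042, 0.2528)–(-2.68636, 0, 0.2528)  len=0.8389
  (v21,v25,v26) [+-+] → (-2.36533, -0.775042, 0.2528)–(-1.89954, -1.89954, 0.2528)  len=1.2172
  (v21,v26,v22) [++-] → (-2.09193, -0.00116398, 0.2528)–(-2.09241, 0, 0.2528)  len=0.0013
  (v22,v26,v27) [-+-] → (-2.09193, -0.00116398, 0.2528)–(-1.47962, -1.47962, 0.2528)  len=1.6002
  (v25,v30,v26) [--+] → (-1.1245, -2.22057, 0.2528)–(-1.89954, -1.89954, 0.2528)  len=0.8389
  (v26,v30,v31) [+-+] → (-1.1245, -2.22057, 0.2528)–(0, -2.68636, 0.2528)  len=1.2172
  (v26,v31,v27) [++-] → (-1.47845, -1.4801, 0.2528)–(-1.47962, -1.47962, 0.2528)  len=0.0013
  (v27,v31,v32) [-+-] → (-1.47845, -1.4801, 0.2528)–(0, -2.09241, 0.2528)  len=1.6002
  (v30,v35,v31) [--+] → (0.775042, -2.36533, 0.2528)–(0, -2.68636, 0.2528)  len=0.8389
  (v31,v35,v36) [+-+] → (0.775042, -2.36533, 0.2528)–(1.89954, -1.89954, 0.2528)  len=1.2172
  (v31,v36,v32) [++-] → (0.00116398, -2.09193, 0.2528)–(0, -2.09241, 0.2528)  len=0.0013
  (v32,v36,v37) [-+-] → (0.00116398, -2.09193, 0.2528)–(1.47962, -1.47962, 0.2528)  len=1.6002
  (v35,v0,v36) [--+] → (2.22057, -1.1245, 0.2528)–(1.89954, -1.89954, 0.2528)  len=0.8389
  (v36,v0,v1) [+-+] → (2.22057, -1.1245, 0.2528)–(2.68636, 0, 0.2528)  len=1.2172
  (v36,v1,v37) [++-] → (1.4801, -1.47845, 0.2528)–(1.47962, -1.47962, 0.2528)  len=0.0013
  (v37,v1,v2) [-+-] → (1.4801, -1.47845, 0.2528)–(2.09241, 0, 0.2528)  len=1.6002

Chained into 2 loop(s):
  loop 1: 16 segments, perimeter = 16.4484
  loop 2: 16 segments, perimeter = 12.8119
Total perimeter = 29.260

loops=2 perimeter=29.260


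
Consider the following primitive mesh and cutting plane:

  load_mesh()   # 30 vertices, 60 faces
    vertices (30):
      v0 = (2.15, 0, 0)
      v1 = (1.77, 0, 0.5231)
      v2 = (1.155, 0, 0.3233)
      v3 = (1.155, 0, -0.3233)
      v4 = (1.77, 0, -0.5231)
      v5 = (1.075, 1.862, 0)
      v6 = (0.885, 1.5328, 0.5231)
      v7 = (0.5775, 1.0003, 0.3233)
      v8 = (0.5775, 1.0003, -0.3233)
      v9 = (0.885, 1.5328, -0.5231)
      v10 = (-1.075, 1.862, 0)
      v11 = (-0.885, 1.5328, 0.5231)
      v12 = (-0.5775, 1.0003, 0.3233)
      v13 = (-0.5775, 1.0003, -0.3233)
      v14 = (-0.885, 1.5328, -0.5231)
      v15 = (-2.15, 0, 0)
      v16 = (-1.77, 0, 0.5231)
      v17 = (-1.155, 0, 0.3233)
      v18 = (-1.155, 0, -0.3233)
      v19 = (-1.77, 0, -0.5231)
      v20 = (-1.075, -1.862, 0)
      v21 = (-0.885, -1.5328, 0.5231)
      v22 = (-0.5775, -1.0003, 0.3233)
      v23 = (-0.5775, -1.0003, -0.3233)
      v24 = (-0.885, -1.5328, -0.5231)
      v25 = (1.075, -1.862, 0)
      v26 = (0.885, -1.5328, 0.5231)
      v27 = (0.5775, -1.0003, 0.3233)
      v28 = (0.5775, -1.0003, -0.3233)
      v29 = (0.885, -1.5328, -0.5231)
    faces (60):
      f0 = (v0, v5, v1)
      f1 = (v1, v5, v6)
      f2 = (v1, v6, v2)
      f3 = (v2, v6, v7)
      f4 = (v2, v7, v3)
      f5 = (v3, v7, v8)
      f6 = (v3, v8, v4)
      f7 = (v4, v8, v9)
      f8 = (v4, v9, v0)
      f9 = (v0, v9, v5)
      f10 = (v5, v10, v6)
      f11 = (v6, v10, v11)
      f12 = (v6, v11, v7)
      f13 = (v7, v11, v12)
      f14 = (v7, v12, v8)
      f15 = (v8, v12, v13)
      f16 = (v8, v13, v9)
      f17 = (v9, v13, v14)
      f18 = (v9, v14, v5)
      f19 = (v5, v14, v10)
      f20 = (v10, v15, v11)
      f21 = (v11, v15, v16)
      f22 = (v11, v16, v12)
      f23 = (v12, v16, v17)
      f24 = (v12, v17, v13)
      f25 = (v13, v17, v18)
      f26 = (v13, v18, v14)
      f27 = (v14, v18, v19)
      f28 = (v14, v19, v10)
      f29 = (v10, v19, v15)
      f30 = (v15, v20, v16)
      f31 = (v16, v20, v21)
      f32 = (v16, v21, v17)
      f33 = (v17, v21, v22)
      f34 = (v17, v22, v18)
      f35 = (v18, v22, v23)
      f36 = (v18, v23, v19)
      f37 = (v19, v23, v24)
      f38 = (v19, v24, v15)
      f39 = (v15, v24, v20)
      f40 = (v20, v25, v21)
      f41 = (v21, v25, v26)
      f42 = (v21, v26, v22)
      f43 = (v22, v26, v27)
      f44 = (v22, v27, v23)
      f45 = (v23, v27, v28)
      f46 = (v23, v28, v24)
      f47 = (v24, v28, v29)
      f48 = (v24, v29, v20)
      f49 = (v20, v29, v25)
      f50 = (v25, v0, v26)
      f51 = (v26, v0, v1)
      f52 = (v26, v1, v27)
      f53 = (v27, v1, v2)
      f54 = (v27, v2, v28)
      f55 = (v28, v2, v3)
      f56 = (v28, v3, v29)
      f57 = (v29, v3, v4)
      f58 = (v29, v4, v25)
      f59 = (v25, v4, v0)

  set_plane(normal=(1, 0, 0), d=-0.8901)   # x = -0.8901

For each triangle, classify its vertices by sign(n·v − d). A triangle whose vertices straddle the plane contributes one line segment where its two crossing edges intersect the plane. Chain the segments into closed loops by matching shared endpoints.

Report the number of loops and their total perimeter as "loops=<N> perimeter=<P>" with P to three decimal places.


loops=2 perimeter=8.124

Straddling triangles (24 of 60):
  (v5,v10,v6) [+-+] → (-0.8901, 1.862, 0)–(-0.8901, 1.83094, 0.0493475)  len=0.0583
  (v6,v10,v11) [+-+] → (-0.8901, 1.83094, 0.0493475)–(-0.8901, 1.54164, 0.509059)  len=0.5432
  (v5,v14,v10) [++-] → (-0.8901, 1.54164, -0.509059)–(-0.8901, 1.862, 0)  len=0.6015
  (v10,v15,v11) [--+] → (-0.8901, 1.52662, 0.520991)–(-0.8901, 1.54164, 0.509059)  len=0.0192
  (v11,v15,v16) [+--] → (-0.8901, 1.52662, 0.520991)–(-0.8901, 1.52397, 0.5231)  len=0.0034
  (v11,v16,v12) [+-+] → (-0.8901, 1.52397, 0.5231)–(-0.8901, 0.738083, 0.375675)  len=0.7996
  (v12,v16,v17) [+--] → (-0.8901, 0.738083, 0.375675)–(-0.8901, 0.458839, 0.3233)  len=0.2841
  (v12,v17,v13) [+-+] → (-0.8901, 0.458839, 0.3233)–(-0.8901, 0.458839, 0.0267037)  len=0.2966
  (v13,v17,v18) [+--] → (-0.8901, 0.458839, 0.0267037)–(-0.8901, 0.458839, -0.3233)  len=0.3500
  (v13,v18,v14) [+-+] → (-0.8901, 0.458839, -0.3233)–(-0.8901, 1.50385, -0.519326)  len=1.0632
  (v14,v18,v19) [+--] → (-0.8901, 1.50385, -0.519326)–(-0.8901, 1.52397, -0.5231)  len=0.0205
  (v14,v19,v10) [+--] → (-0.8901, 1.52397, -0.5231)–(-0.8901, 1.54164, -0.509059)  len=0.0226
  (v16,v20,v21) [--+] → (-0.8901, -1.54164, 0.509059)–(-0.8901, -1.52397, 0.5231)  len=0.0226
  (v16,v21,v17) [-+-] → (-0.8901, -1.52397, 0.5231)–(-0.8901, -1.50385, 0.519326)  len=0.0205
  (v17,v21,v22) [-++] → (-0.8901, -1.50385, 0.519326)–(-0.8901, -0.458839, 0.3233)  len=1.0632
  (v17,v22,v18) [-+-] → (-0.8901, -0.458839, 0.3233)–(-0.8901, -0.458839, -0.0267037)  len=0.3500
  (v18,v22,v23) [-++] → (-0.8901, -0.458839, -0.0267037)–(-0.8901, -0.458839, -0.3233)  len=0.2966
  (v18,v23,v19) [-+-] → (-0.8901, -0.458839, -0.3233)–(-0.8901, -0.738083, -0.375675)  len=0.2841
  (v19,v23,v24) [-++] → (-0.8901, -0.738083, -0.375675)–(-0.8901, -1.52397, -0.5231)  len=0.7996
  (v19,v24,v15) [-+-] → (-0.8901, -1.52397, -0.5231)–(-0.8901, -1.52662, -0.520991)  len=0.0034
  (v15,v24,v20) [-+-] → (-0.8901, -1.52662, -0.520991)–(-0.8901, -1.54164, -0.509059)  len=0.0192
  (v20,v25,v21) [-++] → (-0.8901, -1.862, 0)–(-0.8901, -1.54164, 0.509059)  len=0.6015
  (v24,v29,v20) [++-] → (-0.8901, -1.83094, -0.0493475)–(-0.8901, -1.54164, -0.509059)  len=0.5432
  (v20,v29,v25) [-++] → (-0.8901, -1.83094, -0.0493475)–(-0.8901, -1.862, 0)  len=0.0583

Chained into 2 loop(s):
  loop 1: 12 segments, perimeter = 4.0621
  loop 2: 12 segments, perimeter = 4.0621
Total perimeter = 8.124


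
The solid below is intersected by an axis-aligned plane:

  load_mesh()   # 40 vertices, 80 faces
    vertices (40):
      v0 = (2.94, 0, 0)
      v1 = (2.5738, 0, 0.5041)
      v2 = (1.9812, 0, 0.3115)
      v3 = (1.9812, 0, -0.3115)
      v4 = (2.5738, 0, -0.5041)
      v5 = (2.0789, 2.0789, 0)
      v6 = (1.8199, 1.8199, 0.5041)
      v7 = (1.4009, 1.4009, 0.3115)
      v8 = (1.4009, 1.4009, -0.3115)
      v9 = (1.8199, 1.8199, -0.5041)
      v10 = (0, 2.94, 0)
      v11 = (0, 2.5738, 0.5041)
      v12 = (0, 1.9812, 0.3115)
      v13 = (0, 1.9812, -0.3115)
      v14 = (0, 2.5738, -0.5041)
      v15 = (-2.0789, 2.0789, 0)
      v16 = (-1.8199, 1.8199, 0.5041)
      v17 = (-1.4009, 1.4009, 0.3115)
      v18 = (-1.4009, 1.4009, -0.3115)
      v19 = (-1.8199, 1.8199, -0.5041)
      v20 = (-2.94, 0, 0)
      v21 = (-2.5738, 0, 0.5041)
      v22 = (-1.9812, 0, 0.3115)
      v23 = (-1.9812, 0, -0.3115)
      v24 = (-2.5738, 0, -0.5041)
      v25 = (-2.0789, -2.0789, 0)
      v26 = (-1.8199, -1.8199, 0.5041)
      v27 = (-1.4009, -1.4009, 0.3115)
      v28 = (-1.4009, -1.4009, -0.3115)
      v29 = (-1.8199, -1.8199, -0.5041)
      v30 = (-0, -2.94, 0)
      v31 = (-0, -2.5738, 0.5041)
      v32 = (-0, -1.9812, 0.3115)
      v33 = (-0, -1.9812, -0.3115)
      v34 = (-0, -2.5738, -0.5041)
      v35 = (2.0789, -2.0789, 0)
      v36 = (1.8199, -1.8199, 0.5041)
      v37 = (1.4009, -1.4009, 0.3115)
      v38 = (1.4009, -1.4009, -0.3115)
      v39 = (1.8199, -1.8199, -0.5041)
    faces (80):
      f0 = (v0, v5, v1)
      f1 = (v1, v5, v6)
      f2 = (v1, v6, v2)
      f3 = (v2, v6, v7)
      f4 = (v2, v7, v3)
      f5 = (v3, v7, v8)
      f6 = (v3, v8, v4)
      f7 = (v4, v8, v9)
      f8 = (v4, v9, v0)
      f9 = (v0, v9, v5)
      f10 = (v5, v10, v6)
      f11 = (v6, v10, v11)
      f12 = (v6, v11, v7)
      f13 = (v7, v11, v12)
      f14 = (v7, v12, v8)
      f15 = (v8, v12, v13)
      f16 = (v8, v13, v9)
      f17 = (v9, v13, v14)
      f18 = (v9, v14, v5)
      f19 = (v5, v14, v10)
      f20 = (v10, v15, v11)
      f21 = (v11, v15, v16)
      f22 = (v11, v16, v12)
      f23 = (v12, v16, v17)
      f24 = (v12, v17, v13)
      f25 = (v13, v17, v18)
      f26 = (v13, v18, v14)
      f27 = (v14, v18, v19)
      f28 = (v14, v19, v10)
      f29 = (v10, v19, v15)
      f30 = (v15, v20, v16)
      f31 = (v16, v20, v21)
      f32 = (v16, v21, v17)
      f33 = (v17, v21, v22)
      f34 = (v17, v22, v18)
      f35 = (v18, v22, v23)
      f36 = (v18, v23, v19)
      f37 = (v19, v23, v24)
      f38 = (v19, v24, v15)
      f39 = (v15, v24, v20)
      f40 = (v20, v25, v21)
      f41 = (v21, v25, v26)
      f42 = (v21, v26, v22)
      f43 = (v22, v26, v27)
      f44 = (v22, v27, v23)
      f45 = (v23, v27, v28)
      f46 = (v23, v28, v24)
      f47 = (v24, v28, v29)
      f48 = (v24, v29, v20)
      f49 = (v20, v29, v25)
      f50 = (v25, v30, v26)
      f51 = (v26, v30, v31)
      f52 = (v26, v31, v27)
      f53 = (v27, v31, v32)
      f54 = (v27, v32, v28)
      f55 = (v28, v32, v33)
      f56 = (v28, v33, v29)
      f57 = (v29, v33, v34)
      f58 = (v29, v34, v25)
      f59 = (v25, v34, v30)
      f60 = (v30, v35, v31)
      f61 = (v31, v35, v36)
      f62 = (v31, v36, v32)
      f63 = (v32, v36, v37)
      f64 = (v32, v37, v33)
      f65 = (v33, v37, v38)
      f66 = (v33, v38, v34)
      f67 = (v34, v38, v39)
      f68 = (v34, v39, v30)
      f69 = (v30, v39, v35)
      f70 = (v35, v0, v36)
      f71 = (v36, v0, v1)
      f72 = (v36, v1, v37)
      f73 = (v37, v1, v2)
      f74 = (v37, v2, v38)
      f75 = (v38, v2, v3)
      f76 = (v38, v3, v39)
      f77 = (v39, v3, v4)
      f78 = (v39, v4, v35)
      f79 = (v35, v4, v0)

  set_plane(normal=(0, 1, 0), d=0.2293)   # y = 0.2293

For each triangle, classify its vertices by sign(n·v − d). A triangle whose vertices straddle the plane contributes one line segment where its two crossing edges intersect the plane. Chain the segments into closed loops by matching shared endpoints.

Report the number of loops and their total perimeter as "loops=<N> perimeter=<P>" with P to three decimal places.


loops=2 perimeter=6.231

Straddling triangles (20 of 80):
  (v0,v5,v1) [-+-] → (2.84502, 0.2293, 0)–(2.51921, 0.2293, 0.448498)  len=0.5543
  (v1,v5,v6) [-++] → (2.51921, 0.2293, 0.448498)–(2.47881, 0.2293, 0.5041)  len=0.0687
  (v1,v6,v2) [-+-] → (2.47881, 0.2293, 0.5041)–(1.96088, 0.2293, 0.335767)  len=0.5446
  (v2,v6,v7) [-++] → (1.96088, 0.2293, 0.335767)–(1.88622, 0.2293, 0.3115)  len=0.0785
  (v2,v7,v3) [-+-] → (1.88622, 0.2293, 0.3115)–(1.88622, 0.2293, -0.209527)  len=0.5210
  (v3,v7,v8) [-++] → (1.88622, 0.2293, -0.209527)–(1.88622, 0.2293, -0.3115)  len=0.1020
  (v3,v8,v4) [-+-] → (1.88622, 0.2293, -0.3115)–(2.38182, 0.2293, -0.472575)  len=0.5211
  (v4,v8,v9) [-++] → (2.38182, 0.2293, -0.472575)–(2.47881, 0.2293, -0.5041)  len=0.1020
  (v4,v9,v0) [-+-] → (2.47881, 0.2293, -0.5041)–(2.79887, 0.2293, -0.0635146)  len=0.5446
  (v0,v9,v5) [-++] → (2.79887, 0.2293, -0.0635146)–(2.84502, 0.2293, 0)  len=0.0785
  (v15,v20,v16) [+-+] → (-2.84502, 0.2293, 0)–(-2.79887, 0.2293, 0.0635146)  len=0.0785
  (v16,v20,v21) [+--] → (-2.79887, 0.2293, 0.0635146)–(-2.47881, 0.2293, 0.5041)  len=0.5446
  (v16,v21,v17) [+-+] → (-2.47881, 0.2293, 0.5041)–(-2.38182, 0.2293, 0.472575)  len=0.1020
  (v17,v21,v22) [+--] → (-2.38182, 0.2293, 0.472575)–(-1.88622, 0.2293, 0.3115)  len=0.5211
  (v17,v22,v18) [+-+] → (-1.88622, 0.2293, 0.3115)–(-1.88622, 0.2293, 0.209527)  len=0.1020
  (v18,v22,v23) [+--] → (-1.88622, 0.2293, 0.209527)–(-1.88622, 0.2293, -0.3115)  len=0.5210
  (v18,v23,v19) [+-+] → (-1.88622, 0.2293, -0.3115)–(-1.96088, 0.2293, -0.335767)  len=0.0785
  (v19,v23,v24) [+--] → (-1.96088, 0.2293, -0.335767)–(-2.47881, 0.2293, -0.5041)  len=0.5446
  (v19,v24,v15) [+-+] → (-2.47881, 0.2293, -0.5041)–(-2.51921, 0.2293, -0.448498)  len=0.0687
  (v15,v24,v20) [+--] → (-2.51921, 0.2293, -0.448498)–(-2.84502, 0.2293, 0)  len=0.5543

Chained into 2 loop(s):
  loop 1: 10 segments, perimeter = 3.1154
  loop 2: 10 segments, perimeter = 3.1154
Total perimeter = 6.231


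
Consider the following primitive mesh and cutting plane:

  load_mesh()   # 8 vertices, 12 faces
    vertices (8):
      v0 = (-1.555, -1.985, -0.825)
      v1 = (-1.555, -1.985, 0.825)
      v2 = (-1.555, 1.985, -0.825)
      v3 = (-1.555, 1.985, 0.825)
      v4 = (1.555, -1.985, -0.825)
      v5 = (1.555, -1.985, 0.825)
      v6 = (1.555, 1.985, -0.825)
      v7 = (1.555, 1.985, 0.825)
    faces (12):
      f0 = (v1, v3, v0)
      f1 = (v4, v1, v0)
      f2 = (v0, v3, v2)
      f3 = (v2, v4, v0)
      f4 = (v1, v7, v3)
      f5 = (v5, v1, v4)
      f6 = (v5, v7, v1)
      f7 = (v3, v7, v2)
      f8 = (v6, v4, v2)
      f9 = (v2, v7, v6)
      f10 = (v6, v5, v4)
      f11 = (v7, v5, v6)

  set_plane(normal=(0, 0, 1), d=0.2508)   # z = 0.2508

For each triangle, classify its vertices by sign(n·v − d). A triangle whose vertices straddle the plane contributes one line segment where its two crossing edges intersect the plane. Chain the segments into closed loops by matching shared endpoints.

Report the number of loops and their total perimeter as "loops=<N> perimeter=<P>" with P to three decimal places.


loops=1 perimeter=14.160

Straddling triangles (8 of 12):
  (v1,v3,v0) [++-] → (-1.555, 0.60344, 0.2508)–(-1.555, -1.985, 0.2508)  len=2.5884
  (v4,v1,v0) [-+-] → (-0.47272, -1.985, 0.2508)–(-1.555, -1.985, 0.2508)  len=1.0823
  (v0,v3,v2) [-+-] → (-1.555, 0.60344, 0.2508)–(-1.555, 1.985, 0.2508)  len=1.3816
  (v5,v1,v4) [++-] → (-0.47272, -1.985, 0.2508)–(1.555, -1.985, 0.2508)  len=2.0277
  (v3,v7,v2) [++-] → (0.47272, 1.985, 0.2508)–(-1.555, 1.985, 0.2508)  len=2.0277
  (v2,v7,v6) [-+-] → (0.47272, 1.985, 0.2508)–(1.555, 1.985, 0.2508)  len=1.0823
  (v6,v5,v4) [-+-] → (1.555, -0.60344, 0.2508)–(1.555, -1.985, 0.2508)  len=1.3816
  (v7,v5,v6) [++-] → (1.555, -0.60344, 0.2508)–(1.555, 1.985, 0.2508)  len=2.5884

Chained into 1 loop(s):
  loop 1: 8 segments, perimeter = 14.1600
Total perimeter = 14.160


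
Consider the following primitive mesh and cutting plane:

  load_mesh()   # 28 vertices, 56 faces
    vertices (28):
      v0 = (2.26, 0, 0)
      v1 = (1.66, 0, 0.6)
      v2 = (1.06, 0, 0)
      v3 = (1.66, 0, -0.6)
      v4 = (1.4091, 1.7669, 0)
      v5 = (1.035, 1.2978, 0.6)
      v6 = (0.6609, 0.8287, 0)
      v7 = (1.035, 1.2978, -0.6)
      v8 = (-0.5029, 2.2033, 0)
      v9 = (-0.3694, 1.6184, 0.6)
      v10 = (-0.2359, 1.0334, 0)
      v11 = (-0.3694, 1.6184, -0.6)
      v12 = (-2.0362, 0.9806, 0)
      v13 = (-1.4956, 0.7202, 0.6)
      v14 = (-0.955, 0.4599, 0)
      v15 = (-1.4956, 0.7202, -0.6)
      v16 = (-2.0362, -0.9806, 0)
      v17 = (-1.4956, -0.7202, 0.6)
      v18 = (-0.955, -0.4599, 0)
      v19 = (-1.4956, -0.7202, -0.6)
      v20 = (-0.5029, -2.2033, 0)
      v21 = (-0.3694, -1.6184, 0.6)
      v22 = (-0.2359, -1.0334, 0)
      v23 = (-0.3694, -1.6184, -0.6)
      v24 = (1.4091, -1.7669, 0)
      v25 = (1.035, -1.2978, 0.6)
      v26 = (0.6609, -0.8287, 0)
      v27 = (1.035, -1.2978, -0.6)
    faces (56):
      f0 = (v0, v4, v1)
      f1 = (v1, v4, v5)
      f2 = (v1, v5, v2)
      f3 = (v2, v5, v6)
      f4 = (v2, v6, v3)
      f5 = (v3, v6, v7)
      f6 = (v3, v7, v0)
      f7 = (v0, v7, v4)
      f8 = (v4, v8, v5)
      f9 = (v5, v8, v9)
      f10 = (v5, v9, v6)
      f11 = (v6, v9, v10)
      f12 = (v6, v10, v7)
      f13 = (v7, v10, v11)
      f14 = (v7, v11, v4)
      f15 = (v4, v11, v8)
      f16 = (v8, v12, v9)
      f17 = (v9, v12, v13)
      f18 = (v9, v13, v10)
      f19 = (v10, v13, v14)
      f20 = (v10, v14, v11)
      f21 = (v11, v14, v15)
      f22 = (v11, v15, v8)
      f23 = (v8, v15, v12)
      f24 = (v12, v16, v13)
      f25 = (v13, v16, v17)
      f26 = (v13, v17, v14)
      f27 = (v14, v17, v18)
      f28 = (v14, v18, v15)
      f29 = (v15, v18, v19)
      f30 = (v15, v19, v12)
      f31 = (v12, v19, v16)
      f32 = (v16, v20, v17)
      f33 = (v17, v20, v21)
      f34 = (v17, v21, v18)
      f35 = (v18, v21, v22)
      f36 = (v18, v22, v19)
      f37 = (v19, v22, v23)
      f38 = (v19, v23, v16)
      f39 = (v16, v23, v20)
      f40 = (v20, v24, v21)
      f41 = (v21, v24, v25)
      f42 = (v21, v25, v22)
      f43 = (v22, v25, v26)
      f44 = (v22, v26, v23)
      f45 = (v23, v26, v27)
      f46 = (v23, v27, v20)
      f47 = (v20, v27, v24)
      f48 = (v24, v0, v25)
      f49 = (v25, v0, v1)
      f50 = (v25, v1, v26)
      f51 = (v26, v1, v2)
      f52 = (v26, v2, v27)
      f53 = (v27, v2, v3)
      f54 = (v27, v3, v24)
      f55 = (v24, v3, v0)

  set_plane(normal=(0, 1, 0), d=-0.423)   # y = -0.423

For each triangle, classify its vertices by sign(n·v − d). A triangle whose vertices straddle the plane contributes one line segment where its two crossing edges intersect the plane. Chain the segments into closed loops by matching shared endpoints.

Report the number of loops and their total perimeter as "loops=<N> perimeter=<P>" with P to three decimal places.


loops=2 perimeter=6.625

Straddling triangles (16 of 56):
  (v12,v16,v13) [+-+] → (-2.0362, -0.423, 0)–(-1.85897, -0.423, 0.196707)  len=0.2648
  (v13,v16,v17) [+--] → (-1.85897, -0.423, 0.196707)–(-1.4956, -0.423, 0.6)  len=0.5428
  (v13,v17,v14) [+-+] → (-1.4956, -0.423, 0.6)–(-1.35945, -0.423, 0.448894)  len=0.2034
  (v14,v17,v18) [+--] → (-1.35945, -0.423, 0.448894)–(-0.955, -0.423, 0)  len=0.6042
  (v14,v18,v15) [+-+] → (-0.955, -0.423, 0)–(-0.971904, -0.423, -0.0187611)  len=0.0253
  (v15,v18,v19) [+--] → (-0.971904, -0.423, -0.0187611)–(-1.4956, -0.423, -0.6)  len=0.7824
  (v15,v19,v12) [+-+] → (-1.4956, -0.423, -0.6)–(-1.59007, -0.423, -0.495155)  len=0.1411
  (v12,v19,v16) [+--] → (-1.59007, -0.423, -0.495155)–(-2.0362, -0.423, 0)  len=0.6665
  (v24,v0,v25) [-+-] → (2.05629, -0.423, 0)–(1.86073, -0.423, 0.195562)  len=0.2766
  (v25,v0,v1) [-++] → (1.86073, -0.423, 0.195562)–(1.45629, -0.423, 0.6)  len=0.5720
  (v25,v1,v26) [-+-] → (1.45629, -0.423, 0.6)–(1.15002, -0.423, 0.293737)  len=0.4331
  (v26,v1,v2) [-++] → (1.15002, -0.423, 0.293737)–(0.856284, -0.423, 0)  len=0.4154
  (v26,v2,v27) [-+-] → (0.856284, -0.423, 0)–(1.05185, -0.423, -0.195562)  len=0.2766
  (v27,v2,v3) [-++] → (1.05185, -0.423, -0.195562)–(1.45629, -0.423, -0.6)  len=0.5720
  (v27,v3,v24) [-+-] → (1.45629, -0.423, -0.6)–(1.59993, -0.423, -0.456359)  len=0.2031
  (v24,v3,v0) [-++] → (1.59993, -0.423, -0.456359)–(2.05629, -0.423, 0)  len=0.6454

Chained into 2 loop(s):
  loop 1: 8 segments, perimeter = 3.2305
  loop 2: 8 segments, perimeter = 3.3941
Total perimeter = 6.625
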